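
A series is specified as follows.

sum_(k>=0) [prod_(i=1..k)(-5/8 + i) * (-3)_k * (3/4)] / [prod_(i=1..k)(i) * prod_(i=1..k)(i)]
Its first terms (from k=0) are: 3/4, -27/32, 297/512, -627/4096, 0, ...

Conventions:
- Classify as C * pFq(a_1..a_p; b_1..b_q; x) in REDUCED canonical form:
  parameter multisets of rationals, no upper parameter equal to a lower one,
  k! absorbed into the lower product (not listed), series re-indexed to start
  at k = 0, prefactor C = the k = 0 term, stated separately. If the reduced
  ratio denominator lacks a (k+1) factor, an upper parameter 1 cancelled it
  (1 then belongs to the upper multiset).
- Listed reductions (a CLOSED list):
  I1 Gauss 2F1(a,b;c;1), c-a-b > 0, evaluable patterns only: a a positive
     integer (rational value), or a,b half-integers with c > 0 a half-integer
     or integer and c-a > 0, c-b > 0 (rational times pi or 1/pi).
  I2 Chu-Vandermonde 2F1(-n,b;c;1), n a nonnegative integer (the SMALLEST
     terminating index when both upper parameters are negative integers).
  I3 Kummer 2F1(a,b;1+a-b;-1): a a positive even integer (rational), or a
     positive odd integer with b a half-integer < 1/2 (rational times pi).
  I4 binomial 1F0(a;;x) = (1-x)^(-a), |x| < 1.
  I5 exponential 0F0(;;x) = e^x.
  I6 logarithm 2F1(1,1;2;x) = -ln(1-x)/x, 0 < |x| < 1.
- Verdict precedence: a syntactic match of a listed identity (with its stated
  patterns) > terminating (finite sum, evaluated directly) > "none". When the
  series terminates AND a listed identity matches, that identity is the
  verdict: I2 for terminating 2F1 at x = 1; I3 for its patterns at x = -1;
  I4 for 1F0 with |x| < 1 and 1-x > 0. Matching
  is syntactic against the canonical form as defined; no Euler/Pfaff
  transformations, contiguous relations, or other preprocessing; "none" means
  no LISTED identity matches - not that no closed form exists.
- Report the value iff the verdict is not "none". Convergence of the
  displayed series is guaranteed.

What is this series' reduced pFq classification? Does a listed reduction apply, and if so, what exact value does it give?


At argument 1: a 2F1 with upper {-3, 3/8}, lower {1}, scaled by C = 3/4. Verdict: the Chu-Vandermonde identity I2 fires (terminating 2F1 at x = 1 with n = 3, b = 3/8, c = 1). Its exact value is 1365/4096.

Key step: from the first term 3/4: the lower running product (C = 3/4, x = 1) is a rising factorial.
Consecutive-term ratio: r(k) = 1 * (k-3) (k+3/8) / [(k+1) (k+1)] - poly over poly, x = 1 from leading terms; C = 3/4 at k = 0.


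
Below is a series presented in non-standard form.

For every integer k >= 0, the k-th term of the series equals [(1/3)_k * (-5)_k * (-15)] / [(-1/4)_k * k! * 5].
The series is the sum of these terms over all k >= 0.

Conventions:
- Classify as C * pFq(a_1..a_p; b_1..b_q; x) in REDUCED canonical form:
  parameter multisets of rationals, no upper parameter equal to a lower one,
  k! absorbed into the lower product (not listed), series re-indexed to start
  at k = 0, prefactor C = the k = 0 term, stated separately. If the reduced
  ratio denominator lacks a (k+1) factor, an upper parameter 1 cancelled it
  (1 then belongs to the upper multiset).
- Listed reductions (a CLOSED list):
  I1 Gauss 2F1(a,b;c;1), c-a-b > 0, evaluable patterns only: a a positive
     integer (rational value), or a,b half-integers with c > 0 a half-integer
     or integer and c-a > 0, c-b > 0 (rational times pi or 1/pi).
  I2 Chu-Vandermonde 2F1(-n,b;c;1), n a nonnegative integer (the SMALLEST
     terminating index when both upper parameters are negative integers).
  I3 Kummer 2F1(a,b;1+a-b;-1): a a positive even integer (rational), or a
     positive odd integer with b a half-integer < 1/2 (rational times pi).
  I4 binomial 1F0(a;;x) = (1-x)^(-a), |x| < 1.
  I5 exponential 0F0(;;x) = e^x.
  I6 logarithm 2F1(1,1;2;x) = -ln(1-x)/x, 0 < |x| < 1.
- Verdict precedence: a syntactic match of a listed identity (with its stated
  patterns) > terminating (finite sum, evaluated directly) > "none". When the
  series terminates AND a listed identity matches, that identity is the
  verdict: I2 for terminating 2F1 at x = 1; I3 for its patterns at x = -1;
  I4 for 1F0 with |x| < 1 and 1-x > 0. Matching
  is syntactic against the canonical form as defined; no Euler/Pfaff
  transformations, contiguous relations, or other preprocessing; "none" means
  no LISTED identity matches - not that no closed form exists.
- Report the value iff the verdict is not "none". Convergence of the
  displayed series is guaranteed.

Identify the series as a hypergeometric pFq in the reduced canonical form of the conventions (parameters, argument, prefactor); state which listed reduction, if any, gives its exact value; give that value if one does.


x = 1 here; the reduced form reads 2F1, upper {-5, 1/3}, lower {-1/4}, C = -3. Verdict: the Chu-Vandermonde identity I2 fires (terminating 2F1 at x = 1 with n = 5, b = 1/3, c = -1/4). Value: -20213/8019.

The tell: t_0 being -3, the constant factors (prefactor -3) combine into one prefactor.
Consecutive-term ratio: r(k) = 1 * (k-5) (k+1/3) / [(k-1/4) (k+1)] - rational in k, leading ratio 1; with t_0 = -3, classification follows.


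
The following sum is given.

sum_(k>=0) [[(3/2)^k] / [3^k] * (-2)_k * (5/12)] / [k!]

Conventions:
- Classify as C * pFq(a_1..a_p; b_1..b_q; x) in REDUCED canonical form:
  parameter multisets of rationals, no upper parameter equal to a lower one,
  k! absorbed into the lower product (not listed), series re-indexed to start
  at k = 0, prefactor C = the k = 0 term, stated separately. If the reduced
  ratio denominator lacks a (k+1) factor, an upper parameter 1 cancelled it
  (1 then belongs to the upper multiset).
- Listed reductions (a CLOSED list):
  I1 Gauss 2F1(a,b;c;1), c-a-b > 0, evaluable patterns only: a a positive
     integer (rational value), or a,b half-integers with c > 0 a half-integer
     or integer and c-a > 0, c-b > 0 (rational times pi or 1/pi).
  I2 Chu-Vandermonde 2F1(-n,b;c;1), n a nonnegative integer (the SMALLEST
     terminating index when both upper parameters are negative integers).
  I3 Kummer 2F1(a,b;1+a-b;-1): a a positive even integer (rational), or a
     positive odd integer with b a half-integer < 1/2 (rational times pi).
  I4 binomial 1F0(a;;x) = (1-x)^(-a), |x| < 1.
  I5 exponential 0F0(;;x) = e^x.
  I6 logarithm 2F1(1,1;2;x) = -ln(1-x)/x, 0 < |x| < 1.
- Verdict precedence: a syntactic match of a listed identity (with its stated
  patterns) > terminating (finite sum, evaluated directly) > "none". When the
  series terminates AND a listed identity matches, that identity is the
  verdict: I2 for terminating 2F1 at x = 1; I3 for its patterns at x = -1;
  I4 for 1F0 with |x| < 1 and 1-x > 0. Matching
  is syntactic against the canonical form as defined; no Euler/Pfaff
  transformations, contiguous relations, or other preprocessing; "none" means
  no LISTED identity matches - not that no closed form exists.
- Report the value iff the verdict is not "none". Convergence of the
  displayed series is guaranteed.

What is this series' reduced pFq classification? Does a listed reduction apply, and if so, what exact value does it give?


x = 1/2 here; the reduced form reads 1F0, upper {-2}, lower {-}, C = 5/12. Verdict (x = 1/2): binomial (I4) applies (the 1F0 binomial series: exponent 2, x = 1/2). Hence: 5/48.

The tell: with t_0 = 5/12, the two k-th powers (C = 5/12, x = 1/2) combine into one argument.
Ratio: r(k) = (1/2) * (k-2) / [(k+1)] ; factor over Q: parameters, x = (1/2), and C = 5/12.


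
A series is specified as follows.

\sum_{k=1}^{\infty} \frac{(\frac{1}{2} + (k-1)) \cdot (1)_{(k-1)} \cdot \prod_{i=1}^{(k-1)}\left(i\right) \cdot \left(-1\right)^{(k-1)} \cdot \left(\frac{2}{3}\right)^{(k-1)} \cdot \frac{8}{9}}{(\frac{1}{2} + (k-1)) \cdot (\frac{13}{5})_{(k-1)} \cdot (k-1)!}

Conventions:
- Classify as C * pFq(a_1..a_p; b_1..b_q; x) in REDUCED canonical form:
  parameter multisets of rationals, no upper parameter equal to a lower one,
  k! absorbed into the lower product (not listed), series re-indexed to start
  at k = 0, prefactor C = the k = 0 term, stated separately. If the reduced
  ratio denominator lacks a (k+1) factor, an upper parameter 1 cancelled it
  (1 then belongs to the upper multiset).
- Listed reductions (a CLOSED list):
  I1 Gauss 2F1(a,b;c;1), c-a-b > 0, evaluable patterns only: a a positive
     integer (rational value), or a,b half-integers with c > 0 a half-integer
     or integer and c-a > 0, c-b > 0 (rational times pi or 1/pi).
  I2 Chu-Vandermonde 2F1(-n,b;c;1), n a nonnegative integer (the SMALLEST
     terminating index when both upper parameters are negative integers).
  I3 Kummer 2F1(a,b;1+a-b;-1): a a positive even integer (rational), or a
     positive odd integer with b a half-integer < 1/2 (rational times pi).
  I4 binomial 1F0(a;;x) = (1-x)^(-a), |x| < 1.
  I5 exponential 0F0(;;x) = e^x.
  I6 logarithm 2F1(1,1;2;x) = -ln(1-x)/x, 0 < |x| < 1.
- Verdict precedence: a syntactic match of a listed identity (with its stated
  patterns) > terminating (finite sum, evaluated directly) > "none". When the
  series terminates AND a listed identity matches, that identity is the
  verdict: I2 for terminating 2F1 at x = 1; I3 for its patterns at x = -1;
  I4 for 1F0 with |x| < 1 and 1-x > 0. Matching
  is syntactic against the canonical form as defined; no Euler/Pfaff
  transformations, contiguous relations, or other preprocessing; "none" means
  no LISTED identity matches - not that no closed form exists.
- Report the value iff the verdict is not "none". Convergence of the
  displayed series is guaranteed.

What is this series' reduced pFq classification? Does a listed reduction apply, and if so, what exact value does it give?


x = -\frac{2}{3} here; the reduced form reads 2F1, upper {1, 1}, lower {\frac{13}{5}}, C = \frac{8}{9}. Verdict: none - at argument -\frac{2}{3} the multisets {1, 1} ; {\frac{13}{5}} match no listed identity.

Key observation: t_0 being \frac{8}{9}, the (-1)^k factor (C = 8/9) folds into the argument's sign.
Ratio: r(k) = -\frac{2}{3} * (k+1) (k+1) / [(k+\frac{13}{5}) (k+1)] - rational in k, leading ratio -\frac{2}{3}; with t_0 = \frac{8}{9}, classification follows.


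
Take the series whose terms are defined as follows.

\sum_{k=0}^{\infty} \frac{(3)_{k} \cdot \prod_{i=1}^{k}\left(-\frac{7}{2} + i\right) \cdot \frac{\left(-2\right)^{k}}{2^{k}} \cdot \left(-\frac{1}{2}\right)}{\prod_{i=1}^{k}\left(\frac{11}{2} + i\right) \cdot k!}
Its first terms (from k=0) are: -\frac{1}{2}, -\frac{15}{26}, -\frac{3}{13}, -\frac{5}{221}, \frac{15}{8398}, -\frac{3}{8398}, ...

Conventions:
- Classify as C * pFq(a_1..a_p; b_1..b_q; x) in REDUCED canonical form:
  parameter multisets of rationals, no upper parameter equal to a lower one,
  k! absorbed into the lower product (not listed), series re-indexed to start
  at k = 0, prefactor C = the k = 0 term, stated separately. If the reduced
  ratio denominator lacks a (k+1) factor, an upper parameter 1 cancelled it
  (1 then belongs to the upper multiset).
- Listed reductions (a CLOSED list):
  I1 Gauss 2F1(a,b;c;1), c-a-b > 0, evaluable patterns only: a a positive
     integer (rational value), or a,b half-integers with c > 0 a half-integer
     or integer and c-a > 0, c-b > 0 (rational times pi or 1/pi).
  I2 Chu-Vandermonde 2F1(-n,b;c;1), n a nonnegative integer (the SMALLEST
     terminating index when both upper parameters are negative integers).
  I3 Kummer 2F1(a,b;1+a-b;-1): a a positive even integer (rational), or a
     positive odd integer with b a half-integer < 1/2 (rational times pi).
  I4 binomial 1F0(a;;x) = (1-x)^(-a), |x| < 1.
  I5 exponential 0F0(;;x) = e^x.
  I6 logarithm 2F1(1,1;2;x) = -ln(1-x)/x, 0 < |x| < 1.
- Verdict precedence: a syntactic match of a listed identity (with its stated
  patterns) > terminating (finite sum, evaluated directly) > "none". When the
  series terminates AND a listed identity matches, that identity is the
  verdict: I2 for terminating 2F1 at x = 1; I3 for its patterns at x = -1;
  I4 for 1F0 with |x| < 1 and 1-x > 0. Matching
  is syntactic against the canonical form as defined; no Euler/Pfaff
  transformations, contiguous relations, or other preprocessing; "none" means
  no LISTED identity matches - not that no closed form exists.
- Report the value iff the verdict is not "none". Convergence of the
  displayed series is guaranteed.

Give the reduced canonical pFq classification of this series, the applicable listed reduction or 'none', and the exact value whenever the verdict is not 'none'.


With C = -\frac{1}{2}: the canonical form is 2F1(-\frac{5}{2}, 3; \frac{13}{2}; -1). Verdict: this is the Kummer evaluation I3 (x = -1; c = \frac{13}{2} equals 1+a-b for upper {-\frac{5}{2}, 3}: listed pattern). Sum: \left(-\frac{3465}{8192}\right) \cdot \pi.

The tell: t_0 being -\frac{1}{2}, the lower running product (C = -1/2) is a rising factorial.
Term ratio: r(k) = -1 * (k-\frac{5}{2}) (k+3) / [(k+\frac{13}{2}) (k+1)] - poly over poly, x = -1 from leading terms; C = -\frac{1}{2} at k = 0.


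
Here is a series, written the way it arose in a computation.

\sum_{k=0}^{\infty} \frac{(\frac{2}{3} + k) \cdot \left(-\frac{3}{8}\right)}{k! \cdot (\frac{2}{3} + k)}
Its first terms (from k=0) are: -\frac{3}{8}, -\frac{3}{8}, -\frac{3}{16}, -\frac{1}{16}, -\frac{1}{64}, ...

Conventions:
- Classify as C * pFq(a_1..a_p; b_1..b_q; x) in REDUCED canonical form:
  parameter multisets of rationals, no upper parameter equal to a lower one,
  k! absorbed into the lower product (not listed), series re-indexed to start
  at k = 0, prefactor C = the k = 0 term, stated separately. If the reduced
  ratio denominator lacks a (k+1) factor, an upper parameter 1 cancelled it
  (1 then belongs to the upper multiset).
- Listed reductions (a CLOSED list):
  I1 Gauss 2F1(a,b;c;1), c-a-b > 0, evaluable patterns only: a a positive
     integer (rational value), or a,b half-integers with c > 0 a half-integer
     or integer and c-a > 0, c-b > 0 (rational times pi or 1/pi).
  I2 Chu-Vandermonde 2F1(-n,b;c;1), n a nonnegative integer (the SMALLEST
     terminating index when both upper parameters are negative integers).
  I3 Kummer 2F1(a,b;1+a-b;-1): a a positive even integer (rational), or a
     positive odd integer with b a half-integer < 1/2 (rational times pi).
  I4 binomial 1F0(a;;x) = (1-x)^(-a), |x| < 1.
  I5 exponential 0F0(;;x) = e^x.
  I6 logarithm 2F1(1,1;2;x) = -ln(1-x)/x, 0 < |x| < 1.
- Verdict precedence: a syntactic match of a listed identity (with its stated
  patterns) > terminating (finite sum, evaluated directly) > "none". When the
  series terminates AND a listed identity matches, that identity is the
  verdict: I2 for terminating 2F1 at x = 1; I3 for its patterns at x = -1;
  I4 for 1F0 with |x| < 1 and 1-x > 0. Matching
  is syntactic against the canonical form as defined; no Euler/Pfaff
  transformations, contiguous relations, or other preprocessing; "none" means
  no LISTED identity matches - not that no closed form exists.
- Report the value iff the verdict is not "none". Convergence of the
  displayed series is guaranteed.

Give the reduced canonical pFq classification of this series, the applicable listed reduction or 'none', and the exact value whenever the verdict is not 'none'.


At argument 1: a 0F0 with upper {-}, lower {-}, scaled by C = -\frac{3}{8}. Verdict at x = 1: the exponential series (I5) matches (the 0F0 exponential series at x = 1). Its exact value is \left(-\frac{3}{8}\right) \cdot e^{1}.

First insight: from the first term -\frac{3}{8}: the factor k + 2/3 cancels (top and bottom), leaving C = -3/8, x = 1.
Step ratio: r(k) = 1 * 1 / [(k+1)] ; factor over Q: parameters, x = 1, and C = -\frac{3}{8}.


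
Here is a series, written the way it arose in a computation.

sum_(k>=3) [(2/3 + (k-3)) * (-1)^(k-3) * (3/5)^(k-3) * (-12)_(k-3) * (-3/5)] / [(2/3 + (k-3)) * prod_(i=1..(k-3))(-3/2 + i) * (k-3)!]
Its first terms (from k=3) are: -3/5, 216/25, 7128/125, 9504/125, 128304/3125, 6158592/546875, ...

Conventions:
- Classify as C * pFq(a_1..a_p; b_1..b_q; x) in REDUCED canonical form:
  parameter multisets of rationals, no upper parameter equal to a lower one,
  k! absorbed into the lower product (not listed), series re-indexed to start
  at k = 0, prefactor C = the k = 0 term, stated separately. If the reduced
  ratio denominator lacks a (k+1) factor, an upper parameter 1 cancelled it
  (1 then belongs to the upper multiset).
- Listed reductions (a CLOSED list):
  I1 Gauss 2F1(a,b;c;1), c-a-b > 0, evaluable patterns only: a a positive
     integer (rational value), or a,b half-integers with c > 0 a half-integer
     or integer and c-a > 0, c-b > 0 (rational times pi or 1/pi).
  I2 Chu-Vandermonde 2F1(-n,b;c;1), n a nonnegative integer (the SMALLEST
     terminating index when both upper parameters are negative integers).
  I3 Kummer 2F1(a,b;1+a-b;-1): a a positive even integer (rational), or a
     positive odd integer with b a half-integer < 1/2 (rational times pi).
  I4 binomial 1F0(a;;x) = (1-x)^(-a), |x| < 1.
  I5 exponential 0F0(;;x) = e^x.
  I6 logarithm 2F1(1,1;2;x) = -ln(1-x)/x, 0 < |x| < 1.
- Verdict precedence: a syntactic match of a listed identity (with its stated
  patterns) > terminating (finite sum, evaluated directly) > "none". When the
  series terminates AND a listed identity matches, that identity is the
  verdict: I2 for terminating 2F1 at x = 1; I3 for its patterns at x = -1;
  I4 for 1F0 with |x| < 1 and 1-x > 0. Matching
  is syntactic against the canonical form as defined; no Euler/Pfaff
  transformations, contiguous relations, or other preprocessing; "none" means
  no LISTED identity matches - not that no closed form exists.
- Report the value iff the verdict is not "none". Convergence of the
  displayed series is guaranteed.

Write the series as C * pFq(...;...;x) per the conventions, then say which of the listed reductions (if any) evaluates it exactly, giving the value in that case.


Key step: t_0 = -3/5 here, and the factor k + 2/3 cancels (top and bottom), leaving C = -3/5.
Ratio: r(k) = (-3/5) * (k-12) / [(k-1/2) (k+1)] - rational; roots negated = parameters, x = (-3/5), C = -3/5.

Classification (C = -3/5): 1F1 with upper {-12}, lower {-1/2}, argument x = -3/5. Verdict: terminating at k = 12: the factor (-12)_k kills every later term; summing the 13 survivors is exact. Exact value: 13491991623660185841/69069244384765625.


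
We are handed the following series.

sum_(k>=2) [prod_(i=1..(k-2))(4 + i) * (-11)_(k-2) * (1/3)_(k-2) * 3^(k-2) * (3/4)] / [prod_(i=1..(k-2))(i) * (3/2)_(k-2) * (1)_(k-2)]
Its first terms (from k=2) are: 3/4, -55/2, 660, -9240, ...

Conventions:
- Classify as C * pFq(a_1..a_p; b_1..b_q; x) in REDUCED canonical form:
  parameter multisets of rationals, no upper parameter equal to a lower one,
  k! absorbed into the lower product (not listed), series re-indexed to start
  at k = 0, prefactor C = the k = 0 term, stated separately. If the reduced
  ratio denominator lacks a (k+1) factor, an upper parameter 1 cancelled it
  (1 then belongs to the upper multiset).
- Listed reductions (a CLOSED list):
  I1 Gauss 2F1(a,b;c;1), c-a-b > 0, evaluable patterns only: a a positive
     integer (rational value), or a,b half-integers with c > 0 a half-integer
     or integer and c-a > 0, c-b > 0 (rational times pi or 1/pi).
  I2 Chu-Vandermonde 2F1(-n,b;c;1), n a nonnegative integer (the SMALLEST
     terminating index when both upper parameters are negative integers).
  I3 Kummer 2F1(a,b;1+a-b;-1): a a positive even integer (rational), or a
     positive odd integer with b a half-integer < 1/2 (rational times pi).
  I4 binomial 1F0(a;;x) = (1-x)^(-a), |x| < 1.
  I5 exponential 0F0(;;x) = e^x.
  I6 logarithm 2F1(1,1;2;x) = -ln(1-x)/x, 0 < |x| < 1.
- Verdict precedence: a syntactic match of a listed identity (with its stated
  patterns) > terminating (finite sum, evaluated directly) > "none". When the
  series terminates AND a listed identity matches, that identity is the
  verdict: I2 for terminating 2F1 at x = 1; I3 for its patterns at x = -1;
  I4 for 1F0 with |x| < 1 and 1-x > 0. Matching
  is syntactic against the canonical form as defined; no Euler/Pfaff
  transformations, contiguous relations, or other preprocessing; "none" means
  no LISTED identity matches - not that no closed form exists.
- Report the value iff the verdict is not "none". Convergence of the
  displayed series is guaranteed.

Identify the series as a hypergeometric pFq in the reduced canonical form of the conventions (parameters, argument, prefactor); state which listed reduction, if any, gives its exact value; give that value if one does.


Classification (C = 3/4): 3F2 with upper {-11, 1/3, 5}, lower {1, 3/2}, argument x = 3. Verdict: terminating - no listed pattern fits, but -11 in the upper list cuts the series at k = 11; direct evaluation. Exact value: -12133244141/126684.

First insight: t_0 being 3/4, (1)_k (prefactor 3/4) is k! itself.
Ratio: r(k) = 3 * (k-11) (k+1/3) (k+5) / [(k+1) (k+3/2) (k+1)] - poly over poly, x = 3 from leading terms; C = 3/4 at k = 0.


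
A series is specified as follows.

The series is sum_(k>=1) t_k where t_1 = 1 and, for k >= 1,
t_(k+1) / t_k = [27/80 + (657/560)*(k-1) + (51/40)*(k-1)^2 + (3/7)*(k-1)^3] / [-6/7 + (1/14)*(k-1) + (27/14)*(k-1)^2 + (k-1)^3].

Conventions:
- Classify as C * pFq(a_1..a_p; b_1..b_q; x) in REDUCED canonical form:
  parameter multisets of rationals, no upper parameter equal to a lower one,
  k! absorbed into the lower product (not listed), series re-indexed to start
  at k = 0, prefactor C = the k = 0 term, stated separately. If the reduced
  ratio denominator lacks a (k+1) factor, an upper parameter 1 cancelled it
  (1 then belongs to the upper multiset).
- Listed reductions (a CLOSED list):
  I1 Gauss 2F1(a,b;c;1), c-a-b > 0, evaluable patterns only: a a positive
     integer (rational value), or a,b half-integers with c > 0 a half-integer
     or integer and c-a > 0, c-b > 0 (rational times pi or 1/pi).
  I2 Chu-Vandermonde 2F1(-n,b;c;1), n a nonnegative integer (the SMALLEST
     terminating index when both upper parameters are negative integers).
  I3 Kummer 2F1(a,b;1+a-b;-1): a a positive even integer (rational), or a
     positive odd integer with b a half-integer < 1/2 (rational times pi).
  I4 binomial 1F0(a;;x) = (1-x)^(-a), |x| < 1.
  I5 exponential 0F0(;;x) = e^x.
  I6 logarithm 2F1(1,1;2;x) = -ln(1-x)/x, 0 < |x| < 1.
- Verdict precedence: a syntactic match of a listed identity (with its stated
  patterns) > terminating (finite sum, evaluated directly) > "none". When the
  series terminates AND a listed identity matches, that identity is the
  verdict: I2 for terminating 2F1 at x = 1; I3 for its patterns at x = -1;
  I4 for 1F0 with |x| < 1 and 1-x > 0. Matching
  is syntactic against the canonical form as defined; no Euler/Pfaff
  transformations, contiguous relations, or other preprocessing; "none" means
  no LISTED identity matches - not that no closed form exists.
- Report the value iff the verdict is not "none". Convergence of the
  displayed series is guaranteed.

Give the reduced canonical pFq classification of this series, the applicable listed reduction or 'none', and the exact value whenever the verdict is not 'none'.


At argument 3/7: a 2F1 with upper {3/5, 7/8}, lower {-4/7}, scaled by C = 1. Verdict: none here - no I1-I6 shape fits x = 3/7 with lower {-4/7}.

Structural cue: t_0 being 1, cancel k + 3/2 from the displayed ratio first; then prefactor 1.
Step ratio: r(k) = (3/7) * (k+3/5) (k+7/8) / [(k-4/7) (k+1)] - poly over poly, x = (3/7) from leading terms; C = 1 at k = 0.


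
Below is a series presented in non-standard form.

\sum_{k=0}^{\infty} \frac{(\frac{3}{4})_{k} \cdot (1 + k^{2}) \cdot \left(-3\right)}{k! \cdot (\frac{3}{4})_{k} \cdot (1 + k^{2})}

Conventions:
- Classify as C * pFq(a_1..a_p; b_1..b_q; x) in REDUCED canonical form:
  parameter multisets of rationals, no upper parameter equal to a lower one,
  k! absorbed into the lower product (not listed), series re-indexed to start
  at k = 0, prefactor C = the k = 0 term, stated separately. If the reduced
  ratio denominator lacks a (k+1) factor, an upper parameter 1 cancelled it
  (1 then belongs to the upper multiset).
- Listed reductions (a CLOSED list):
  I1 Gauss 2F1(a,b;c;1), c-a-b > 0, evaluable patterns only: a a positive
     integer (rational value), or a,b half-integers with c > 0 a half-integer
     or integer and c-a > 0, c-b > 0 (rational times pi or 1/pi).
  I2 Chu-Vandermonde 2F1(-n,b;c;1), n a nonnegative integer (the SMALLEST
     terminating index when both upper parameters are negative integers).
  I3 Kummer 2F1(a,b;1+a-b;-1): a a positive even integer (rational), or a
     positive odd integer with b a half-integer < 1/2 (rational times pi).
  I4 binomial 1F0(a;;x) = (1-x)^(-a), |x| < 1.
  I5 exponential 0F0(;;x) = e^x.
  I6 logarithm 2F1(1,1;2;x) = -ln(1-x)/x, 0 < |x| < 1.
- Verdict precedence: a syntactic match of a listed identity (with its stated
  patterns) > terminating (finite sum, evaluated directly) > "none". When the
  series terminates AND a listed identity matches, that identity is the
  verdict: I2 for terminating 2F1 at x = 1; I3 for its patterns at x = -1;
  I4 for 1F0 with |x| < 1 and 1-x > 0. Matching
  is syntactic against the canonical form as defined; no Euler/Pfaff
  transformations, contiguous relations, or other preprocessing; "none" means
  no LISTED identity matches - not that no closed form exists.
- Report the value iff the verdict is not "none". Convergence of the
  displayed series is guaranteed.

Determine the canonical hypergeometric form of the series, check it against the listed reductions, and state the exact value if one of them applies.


Prefactor -3, argument 1: 0F0 with upper {-} over lower {-}. Verdict: this is the exponential series (I5) (the 0F0 exponential series at x = 1). Hence: \left(-3\right) \cdot e^{1}.

The tell: t_0 being -3, the parameter 3/4 appears in both the upper and lower lists and cancels (alongside the other common factor).
Ratio: r(k) = 1 * 1 / [(k+1)] ; factor over Q: parameters, x = 1, and C = -3.


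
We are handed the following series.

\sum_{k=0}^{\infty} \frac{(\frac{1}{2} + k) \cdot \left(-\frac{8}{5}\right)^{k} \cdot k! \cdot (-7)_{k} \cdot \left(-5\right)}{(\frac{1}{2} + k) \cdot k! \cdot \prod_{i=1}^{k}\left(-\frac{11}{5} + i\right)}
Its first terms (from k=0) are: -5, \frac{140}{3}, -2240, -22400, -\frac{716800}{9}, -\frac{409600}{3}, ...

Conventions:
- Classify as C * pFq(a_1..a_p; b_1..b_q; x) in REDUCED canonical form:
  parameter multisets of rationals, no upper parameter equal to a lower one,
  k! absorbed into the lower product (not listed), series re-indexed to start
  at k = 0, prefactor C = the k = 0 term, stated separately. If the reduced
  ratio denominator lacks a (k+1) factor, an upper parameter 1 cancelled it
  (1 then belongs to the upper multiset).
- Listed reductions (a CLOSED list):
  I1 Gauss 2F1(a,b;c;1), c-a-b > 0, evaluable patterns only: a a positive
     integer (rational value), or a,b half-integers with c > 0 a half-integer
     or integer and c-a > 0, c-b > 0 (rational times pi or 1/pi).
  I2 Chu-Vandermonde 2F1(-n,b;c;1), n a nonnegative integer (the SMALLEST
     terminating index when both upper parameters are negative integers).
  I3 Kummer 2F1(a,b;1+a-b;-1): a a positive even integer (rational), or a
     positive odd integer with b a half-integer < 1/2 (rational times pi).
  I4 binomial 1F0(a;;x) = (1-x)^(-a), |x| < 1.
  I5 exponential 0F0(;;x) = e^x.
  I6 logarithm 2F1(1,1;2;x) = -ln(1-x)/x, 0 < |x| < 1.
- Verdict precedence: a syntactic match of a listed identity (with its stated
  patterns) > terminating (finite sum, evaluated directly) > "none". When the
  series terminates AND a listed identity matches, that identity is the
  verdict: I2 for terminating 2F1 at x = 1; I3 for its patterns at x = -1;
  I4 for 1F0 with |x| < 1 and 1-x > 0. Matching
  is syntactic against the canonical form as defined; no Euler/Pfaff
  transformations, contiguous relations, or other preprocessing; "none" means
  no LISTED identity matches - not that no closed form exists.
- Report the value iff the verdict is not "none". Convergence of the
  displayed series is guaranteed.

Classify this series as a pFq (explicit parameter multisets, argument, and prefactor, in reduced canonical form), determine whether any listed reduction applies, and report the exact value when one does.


The tell: t_0 = -5 here, and the factorial ratio (C = -5) (k+a-1)!/(a-1)! is a rising factorial (a)_k.
Term ratio: r(k) = -\frac{8}{5} * (k-7) (k+1) / [(k-\frac{6}{5}) (k+1)] ; factor over Q: parameters, x = -\frac{8}{5}, and C = -5.

Classification (C = -5): 2F1 with upper {-7, 1}, lower {-\frac{6}{5}}, argument x = -\frac{8}{5}. Verdict: terminating. (-7)_k vanishes past k = 7, leaving a 8-term sum, computed directly. Its exact value is -\frac{67387115}{171}.


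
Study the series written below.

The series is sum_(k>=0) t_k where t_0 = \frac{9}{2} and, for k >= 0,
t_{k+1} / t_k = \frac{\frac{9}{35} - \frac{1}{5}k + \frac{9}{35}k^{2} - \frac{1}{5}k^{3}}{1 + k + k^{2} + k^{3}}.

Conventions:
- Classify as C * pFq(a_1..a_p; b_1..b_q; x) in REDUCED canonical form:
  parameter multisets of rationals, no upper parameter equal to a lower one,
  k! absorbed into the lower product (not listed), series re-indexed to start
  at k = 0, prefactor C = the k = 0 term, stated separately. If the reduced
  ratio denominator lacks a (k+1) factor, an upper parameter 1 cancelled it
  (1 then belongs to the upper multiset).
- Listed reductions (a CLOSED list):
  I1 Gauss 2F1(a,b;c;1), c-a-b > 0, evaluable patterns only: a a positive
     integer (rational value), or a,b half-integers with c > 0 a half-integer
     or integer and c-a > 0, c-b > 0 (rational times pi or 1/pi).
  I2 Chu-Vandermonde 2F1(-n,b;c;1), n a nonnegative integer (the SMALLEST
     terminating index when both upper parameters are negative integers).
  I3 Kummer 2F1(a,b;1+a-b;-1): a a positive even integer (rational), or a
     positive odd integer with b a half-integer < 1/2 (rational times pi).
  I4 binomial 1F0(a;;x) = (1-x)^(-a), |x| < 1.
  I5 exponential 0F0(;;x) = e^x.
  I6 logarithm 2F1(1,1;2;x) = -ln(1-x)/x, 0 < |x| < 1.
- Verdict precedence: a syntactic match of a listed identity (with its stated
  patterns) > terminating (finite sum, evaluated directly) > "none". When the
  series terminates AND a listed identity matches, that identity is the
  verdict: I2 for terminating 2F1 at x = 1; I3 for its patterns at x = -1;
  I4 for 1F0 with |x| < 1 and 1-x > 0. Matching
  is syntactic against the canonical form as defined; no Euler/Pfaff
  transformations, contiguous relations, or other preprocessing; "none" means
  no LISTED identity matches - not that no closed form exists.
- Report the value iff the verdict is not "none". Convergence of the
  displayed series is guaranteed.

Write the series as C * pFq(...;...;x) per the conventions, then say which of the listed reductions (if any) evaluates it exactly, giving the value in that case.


Reduced: x = -\frac{1}{5}, 1F0, upper = {-\frac{9}{7}}, lower = {-}, C = \frac{9}{2}. Verdict (x = -\frac{1}{5}): the I4 binomial reduction applies (the 1F0 binomial series: exponent 9/7, x = -\frac{1}{5}). Its exact value is \frac{9}{2} \cdot \left(\frac{6}{5}\right)^{\frac{9}{7}}.

Structural cue: x = -\frac{1}{5} and roots of the ratio polynomials (prefactor 9/2) are the negated parameters.
Term ratio: r(k) = -\frac{1}{5} * (k-\frac{9}{7}) / [(k+1)] - rational; roots negated = parameters, x = -\frac{1}{5}, C = \frac{9}{2}.


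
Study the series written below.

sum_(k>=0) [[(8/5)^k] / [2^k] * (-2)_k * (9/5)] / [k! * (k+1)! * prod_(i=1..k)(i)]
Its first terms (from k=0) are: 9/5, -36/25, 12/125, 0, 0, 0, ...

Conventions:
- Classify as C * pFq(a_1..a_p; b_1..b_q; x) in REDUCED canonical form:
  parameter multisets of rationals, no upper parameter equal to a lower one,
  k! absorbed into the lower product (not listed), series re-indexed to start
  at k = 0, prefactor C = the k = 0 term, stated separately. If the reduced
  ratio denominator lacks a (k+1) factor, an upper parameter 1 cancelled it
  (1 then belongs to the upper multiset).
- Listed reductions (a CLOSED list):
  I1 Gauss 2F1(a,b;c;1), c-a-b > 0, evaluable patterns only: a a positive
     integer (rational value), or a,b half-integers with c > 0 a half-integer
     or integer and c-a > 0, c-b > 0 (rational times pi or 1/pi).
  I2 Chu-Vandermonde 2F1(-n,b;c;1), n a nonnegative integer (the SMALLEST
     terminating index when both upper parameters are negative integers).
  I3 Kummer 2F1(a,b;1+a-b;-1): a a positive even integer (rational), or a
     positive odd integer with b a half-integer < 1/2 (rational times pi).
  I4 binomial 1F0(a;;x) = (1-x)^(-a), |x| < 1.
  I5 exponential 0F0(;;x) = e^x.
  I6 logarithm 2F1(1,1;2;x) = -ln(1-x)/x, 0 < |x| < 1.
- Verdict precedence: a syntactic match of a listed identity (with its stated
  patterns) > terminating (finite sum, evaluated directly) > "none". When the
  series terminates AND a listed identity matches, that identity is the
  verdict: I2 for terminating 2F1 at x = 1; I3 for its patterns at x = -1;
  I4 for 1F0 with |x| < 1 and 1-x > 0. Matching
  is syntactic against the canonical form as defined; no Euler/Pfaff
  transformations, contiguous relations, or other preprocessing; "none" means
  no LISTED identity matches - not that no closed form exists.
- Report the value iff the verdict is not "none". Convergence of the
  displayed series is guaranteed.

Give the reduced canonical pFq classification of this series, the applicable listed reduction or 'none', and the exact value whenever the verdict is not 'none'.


First insight: with t_0 = 9/5, the denominator's factorial ratio (prefactor 9/5) is a lower Pochhammer.
Ratio: r(k) = (4/5) * (k-2) / [(k+1) (k+2) (k+1)] - rational; roots negated = parameters, x = (4/5), C = 9/5.

With C = 9/5: the canonical form is 1F2(-2; 1, 2; 4/5). Verdict: terminating - no listed pattern fits, but -2 in the upper list cuts the series at k = 2; direct evaluation. Value: 57/125.


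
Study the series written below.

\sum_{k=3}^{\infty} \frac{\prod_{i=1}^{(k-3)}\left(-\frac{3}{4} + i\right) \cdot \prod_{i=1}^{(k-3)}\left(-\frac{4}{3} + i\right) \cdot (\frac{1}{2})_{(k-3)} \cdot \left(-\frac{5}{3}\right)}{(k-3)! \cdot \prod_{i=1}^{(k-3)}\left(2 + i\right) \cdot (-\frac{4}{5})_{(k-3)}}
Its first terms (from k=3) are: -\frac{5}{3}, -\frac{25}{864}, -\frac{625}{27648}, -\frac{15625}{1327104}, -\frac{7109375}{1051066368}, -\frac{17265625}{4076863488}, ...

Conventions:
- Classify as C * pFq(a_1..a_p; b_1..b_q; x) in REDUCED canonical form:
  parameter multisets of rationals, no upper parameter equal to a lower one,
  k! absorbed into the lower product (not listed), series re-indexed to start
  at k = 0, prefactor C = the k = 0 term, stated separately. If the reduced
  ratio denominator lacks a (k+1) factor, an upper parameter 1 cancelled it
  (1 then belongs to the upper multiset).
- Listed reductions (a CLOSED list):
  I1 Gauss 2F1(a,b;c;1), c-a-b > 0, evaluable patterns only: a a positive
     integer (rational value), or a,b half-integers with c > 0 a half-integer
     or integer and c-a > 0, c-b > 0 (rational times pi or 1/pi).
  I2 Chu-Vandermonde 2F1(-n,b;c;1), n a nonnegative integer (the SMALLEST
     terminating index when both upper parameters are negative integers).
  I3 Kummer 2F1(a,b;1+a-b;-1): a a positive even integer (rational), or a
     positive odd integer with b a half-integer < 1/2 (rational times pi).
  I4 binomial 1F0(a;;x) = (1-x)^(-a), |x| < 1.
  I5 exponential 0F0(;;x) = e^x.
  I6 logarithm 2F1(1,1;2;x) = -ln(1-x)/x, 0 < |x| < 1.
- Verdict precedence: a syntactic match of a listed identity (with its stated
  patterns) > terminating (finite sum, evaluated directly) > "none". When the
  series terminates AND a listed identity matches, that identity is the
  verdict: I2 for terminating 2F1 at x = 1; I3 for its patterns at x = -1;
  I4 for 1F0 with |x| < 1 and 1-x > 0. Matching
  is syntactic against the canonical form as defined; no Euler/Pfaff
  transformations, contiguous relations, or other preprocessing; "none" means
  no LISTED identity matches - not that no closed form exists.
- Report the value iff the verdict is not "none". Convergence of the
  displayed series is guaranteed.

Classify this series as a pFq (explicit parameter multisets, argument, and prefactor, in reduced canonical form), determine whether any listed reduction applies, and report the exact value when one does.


Key observation: from the first term -\frac{5}{3}: the running product (prefactor -5/3) telescopes to a rising factorial.
Consecutive-term ratio: r(k) = 1 * (k-\frac{1}{3}) (k+\frac{1}{4}) (k+\frac{1}{2}) / [(k-\frac{4}{5}) (k+3) (k+1)] ; factor over Q: parameters, x = 1, and C = -\frac{5}{3}.

Reduced: x = 1, 3F2, upper = {-\frac{1}{3}, \frac{1}{4}, \frac{1}{2}}, lower = {-\frac{4}{5}, 3}, C = -\frac{5}{3}. Verdict: none. Every listed pattern misses the 3F2 form at 1, upper {-\frac{1}{3}, \frac{1}{4}, \frac{1}{2}}.


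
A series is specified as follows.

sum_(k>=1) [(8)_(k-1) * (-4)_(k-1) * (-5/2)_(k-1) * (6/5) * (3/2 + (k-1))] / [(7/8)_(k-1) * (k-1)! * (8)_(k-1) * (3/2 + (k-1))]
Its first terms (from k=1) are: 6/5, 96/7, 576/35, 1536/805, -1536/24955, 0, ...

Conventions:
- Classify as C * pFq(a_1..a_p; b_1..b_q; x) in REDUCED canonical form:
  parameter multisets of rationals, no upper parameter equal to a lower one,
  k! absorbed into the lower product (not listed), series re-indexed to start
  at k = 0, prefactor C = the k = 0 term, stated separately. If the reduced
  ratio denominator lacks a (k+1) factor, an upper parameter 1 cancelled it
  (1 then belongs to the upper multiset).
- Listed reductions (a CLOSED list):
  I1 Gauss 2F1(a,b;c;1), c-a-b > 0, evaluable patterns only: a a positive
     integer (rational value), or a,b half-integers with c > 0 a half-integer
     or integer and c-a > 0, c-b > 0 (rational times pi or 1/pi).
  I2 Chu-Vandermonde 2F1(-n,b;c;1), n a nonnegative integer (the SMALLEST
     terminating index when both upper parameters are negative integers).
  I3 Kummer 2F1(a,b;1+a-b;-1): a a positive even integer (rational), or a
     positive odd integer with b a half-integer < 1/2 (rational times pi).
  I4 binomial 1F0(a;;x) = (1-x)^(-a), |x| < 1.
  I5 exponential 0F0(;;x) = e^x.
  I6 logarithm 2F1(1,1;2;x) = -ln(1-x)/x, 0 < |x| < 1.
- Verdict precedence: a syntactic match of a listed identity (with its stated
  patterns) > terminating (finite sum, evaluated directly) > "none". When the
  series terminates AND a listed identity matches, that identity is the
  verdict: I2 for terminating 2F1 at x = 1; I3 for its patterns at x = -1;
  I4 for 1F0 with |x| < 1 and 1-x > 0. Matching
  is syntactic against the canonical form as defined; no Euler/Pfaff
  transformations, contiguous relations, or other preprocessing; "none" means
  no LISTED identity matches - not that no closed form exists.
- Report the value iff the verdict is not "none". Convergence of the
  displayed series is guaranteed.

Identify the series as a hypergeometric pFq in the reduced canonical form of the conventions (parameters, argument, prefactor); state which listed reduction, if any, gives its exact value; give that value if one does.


Classification (C = 6/5): 2F1 with upper {-4, -5/2}, lower {7/8}, argument x = 1. Verdict at x = 1: Vandermonde's identity (I2) matches (terminating 2F1 at x = 1 with n = 4, b = -5/2, c = 7/8). Exact value: 118422/3565.

Key observation: x = 1 and the parameter 8 appears in both the upper and lower lists and cancels (alongside the other common factor).
Term ratio: r(k) = 1 * (k-4) (k-5/2) / [(k+7/8) (k+1)] - rational; roots negated = parameters, x = 1, C = 6/5.


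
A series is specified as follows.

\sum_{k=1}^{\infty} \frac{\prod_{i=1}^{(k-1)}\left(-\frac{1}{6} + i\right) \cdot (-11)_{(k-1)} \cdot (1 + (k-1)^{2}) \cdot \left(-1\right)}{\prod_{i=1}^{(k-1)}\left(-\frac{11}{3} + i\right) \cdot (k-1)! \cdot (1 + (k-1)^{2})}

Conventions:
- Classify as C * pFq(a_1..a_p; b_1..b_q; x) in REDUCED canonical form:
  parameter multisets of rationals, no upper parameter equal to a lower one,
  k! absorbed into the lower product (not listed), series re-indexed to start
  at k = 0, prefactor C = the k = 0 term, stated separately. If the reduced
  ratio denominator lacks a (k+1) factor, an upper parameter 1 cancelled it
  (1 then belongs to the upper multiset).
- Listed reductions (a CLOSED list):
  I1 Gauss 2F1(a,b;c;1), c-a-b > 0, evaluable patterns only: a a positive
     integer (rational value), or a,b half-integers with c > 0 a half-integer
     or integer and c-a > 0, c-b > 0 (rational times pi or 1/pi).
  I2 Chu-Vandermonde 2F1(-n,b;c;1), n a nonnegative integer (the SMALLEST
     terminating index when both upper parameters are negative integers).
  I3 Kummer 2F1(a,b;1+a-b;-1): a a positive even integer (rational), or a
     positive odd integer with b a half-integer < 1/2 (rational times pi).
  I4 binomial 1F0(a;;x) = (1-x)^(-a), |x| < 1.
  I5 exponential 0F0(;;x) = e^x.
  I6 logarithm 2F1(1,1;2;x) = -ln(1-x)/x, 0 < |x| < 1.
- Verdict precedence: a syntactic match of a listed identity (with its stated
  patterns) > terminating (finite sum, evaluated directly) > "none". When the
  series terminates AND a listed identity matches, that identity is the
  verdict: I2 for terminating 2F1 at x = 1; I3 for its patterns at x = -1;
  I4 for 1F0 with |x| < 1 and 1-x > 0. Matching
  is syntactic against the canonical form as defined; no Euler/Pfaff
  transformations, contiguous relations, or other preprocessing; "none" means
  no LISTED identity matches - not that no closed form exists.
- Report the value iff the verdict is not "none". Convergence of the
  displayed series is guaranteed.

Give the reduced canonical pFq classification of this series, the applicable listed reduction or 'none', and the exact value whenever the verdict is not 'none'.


Canonical form: C = -1 times 2F1 with upper {-11, \frac{5}{6}}, lower {-\frac{8}{3}}, x = 1. Verdict: Chu-Vandermonde (I2) applies (terminating 2F1 at x = 1 with n = 11, b = 5/6, c = -\frac{8}{3}). Value: \frac{100442349}{159383552}.

Key step: x = 1 and the running product (C = -1) telescopes to a rising factorial.
Ratio: r(k) = 1 * (k-11) (k+\frac{5}{6}) / [(k-\frac{8}{3}) (k+1)] ; factor over Q: parameters, x = 1, and C = -1.
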